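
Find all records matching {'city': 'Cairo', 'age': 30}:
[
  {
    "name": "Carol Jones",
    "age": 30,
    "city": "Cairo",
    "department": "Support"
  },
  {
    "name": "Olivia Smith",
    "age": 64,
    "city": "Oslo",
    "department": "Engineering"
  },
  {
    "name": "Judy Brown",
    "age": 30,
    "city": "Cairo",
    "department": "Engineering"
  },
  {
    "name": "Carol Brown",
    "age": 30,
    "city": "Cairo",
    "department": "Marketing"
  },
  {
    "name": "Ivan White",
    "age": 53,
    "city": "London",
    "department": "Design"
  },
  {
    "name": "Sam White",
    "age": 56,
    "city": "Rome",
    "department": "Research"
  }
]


Search criteria: {'city': 'Cairo', 'age': 30}

Checking 6 records:
  Carol Jones: {city: Cairo, age: 30} <-- MATCH
  Olivia Smith: {city: Oslo, age: 64}
  Judy Brown: {city: Cairo, age: 30} <-- MATCH
  Carol Brown: {city: Cairo, age: 30} <-- MATCH
  Ivan White: {city: London, age: 53}
  Sam White: {city: Rome, age: 56}

Matches: ["Carol Jones", "Judy Brown", "Carol Brown"]

["Carol Jones", "Judy Brown", "Carol Brown"]


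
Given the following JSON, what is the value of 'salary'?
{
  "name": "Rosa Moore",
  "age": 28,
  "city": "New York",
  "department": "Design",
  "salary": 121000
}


Looking up field 'salary'
Value: 121000

121000


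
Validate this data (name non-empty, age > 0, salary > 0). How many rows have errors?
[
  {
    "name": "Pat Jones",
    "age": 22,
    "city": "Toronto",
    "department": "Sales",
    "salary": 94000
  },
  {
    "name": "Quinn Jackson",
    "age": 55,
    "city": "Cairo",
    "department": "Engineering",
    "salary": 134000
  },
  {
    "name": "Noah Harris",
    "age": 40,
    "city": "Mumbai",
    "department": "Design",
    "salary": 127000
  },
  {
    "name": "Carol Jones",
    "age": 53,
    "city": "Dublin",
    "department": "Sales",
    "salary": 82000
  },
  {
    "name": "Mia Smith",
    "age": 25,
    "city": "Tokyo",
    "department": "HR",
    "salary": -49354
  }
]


Validating 5 records:
Rules: name non-empty, age > 0, salary > 0

  Row 1 (Pat Jones): OK
  Row 2 (Quinn Jackson): OK
  Row 3 (Noah Harris): OK
  Row 4 (Carol Jones): OK
  Row 5 (Mia Smith): negative salary: -49354

Total errors: 1

1 errors


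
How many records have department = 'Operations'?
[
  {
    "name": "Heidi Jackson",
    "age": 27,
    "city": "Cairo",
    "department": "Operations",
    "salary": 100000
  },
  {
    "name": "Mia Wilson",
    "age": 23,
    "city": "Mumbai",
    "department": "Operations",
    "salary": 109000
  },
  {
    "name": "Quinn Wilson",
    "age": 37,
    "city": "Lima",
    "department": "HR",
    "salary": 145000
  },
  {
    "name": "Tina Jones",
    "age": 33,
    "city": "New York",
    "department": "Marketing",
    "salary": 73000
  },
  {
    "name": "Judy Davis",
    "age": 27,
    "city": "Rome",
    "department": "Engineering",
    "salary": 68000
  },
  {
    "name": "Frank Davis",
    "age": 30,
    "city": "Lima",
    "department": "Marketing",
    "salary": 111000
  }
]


Data: 6 records
Condition: department = 'Operations'

Checking each record:
  Heidi Jackson: Operations MATCH
  Mia Wilson: Operations MATCH
  Quinn Wilson: HR
  Tina Jones: Marketing
  Judy Davis: Engineering
  Frank Davis: Marketing

Count: 2

2


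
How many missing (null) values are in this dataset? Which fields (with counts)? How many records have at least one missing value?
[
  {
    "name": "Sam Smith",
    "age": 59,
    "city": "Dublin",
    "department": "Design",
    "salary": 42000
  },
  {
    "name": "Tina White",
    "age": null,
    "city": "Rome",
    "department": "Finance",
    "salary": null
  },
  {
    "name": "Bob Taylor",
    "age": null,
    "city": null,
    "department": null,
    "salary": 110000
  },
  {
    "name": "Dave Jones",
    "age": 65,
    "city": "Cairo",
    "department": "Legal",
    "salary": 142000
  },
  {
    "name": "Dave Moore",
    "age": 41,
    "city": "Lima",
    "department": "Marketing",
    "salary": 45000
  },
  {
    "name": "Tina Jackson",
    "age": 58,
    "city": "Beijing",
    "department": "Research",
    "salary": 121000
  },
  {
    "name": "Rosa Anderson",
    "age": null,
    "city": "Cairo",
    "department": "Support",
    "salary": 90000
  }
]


Checking for missing (null) values in 7 records:

  Sam Smith: complete
  Tina White: age, salary
  Bob Taylor: age, city, department
  Dave Jones: complete
  Dave Moore: complete
  Tina Jackson: complete
  Rosa Anderson: age

Per field:
  name: 0 missing
  age: 3 missing
  city: 1 missing
  department: 1 missing
  salary: 1 missing

Total missing values: 6
Records with any missing: 3

6 missing values (age: 3, city: 1, department: 1, salary: 1); 3 incomplete records


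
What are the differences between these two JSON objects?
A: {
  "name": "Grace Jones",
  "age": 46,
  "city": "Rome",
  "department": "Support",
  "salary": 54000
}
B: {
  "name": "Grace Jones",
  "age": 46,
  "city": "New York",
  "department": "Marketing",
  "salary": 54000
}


Comparing each field (in key order):
  name: same
  age: same
  city: DIFFERENT
  department: DIFFERENT
  salary: same
Differences:
  city: Rome -> New York
  department: Support -> Marketing

2 field(s) changed

2 changes: city, department


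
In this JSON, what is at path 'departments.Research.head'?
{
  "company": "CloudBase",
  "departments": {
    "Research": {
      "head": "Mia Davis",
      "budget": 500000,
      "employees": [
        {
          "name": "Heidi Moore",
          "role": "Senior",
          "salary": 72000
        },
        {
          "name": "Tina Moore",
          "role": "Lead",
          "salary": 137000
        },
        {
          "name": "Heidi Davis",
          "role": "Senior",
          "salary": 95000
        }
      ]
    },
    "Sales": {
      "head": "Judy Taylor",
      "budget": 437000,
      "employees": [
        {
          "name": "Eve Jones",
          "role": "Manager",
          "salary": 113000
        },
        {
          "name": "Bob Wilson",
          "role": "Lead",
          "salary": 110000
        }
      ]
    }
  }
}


Path: departments.Research.head

Navigate:
  -> departments
  -> Research
  -> head = 'Mia Davis'

Mia Davis


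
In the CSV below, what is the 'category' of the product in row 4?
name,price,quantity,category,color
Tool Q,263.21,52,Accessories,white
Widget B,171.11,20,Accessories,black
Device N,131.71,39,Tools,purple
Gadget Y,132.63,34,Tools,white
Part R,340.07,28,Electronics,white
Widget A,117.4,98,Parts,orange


Query: Row 4 ('Gadget Y'), column 'category'
Value: Tools

Tools


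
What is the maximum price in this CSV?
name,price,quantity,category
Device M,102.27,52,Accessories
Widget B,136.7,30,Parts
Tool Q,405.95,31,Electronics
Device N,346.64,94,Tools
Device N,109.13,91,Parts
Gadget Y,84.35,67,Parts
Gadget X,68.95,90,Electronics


Computing maximum price:
Values: [102.27, 136.7, 405.95, 346.64, 109.13, 84.35, 68.95]
Max = 405.95

405.95


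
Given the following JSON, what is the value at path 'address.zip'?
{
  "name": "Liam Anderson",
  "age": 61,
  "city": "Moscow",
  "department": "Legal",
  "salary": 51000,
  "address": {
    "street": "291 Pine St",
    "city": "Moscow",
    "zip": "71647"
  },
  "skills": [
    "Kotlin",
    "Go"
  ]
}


Query: address.zip
Path: address -> zip
Value: 71647

71647


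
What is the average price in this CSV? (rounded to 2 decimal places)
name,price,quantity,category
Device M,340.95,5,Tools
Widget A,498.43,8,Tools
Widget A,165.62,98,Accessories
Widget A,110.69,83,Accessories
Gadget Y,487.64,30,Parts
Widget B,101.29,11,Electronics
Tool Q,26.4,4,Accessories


Computing average price:
Values: [340.95, 498.43, 165.62, 110.69, 487.64, 101.29, 26.4]
Sum = 1731.02
Count = 7
Average = 1731.02/7 ≈ 247.29 (rounded to 2 decimal places)

247.29


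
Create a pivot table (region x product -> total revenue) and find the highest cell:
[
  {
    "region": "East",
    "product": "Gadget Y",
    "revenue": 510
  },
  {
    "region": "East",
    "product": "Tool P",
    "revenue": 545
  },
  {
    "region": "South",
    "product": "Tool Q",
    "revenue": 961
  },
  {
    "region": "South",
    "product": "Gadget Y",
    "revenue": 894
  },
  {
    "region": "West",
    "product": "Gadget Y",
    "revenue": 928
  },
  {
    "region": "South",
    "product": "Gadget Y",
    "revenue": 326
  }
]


Pivot: region (rows) x product (columns) -> total revenue

     Gadget Y      Tool P        Tool Q      
East           510           545             0  
South         1220             0           961  
West           928             0             0  

Highest: South / Gadget Y = $1220

South / Gadget Y = $1220


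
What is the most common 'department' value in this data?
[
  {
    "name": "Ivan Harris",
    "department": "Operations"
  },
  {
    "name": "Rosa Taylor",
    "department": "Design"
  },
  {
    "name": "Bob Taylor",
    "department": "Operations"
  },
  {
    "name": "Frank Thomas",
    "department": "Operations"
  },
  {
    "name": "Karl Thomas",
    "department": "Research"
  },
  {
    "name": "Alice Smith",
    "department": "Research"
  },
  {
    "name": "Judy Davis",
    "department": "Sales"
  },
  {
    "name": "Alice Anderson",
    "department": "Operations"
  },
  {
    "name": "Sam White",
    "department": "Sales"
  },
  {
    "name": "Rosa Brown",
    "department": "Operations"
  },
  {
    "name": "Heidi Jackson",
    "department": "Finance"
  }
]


Counting 'department' values across 11 records:

  Operations: 5 #####
  Research: 2 ##
  Sales: 2 ##
  Design: 1 #
  Finance: 1 #

Most common: Operations (5 times)

Operations (5 times)


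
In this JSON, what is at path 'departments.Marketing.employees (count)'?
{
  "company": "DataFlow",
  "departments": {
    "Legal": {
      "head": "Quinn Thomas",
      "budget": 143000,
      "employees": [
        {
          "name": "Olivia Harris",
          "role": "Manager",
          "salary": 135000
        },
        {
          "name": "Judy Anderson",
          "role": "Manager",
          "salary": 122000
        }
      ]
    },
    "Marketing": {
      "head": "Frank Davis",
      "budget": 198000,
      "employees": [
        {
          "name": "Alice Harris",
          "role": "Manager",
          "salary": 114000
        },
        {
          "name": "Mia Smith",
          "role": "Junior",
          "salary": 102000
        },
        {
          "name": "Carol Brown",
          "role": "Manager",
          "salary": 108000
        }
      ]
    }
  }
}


Path: departments.Marketing.employees (count)

Navigate:
  -> departments
  -> Marketing
  -> employees (array, length 3)

3


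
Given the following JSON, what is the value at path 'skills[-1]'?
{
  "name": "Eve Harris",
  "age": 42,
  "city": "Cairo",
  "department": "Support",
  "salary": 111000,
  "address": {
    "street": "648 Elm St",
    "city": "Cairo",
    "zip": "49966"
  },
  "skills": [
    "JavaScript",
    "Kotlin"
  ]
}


Query: skills[-1]
Path: skills -> last element
Value: Kotlin

Kotlin


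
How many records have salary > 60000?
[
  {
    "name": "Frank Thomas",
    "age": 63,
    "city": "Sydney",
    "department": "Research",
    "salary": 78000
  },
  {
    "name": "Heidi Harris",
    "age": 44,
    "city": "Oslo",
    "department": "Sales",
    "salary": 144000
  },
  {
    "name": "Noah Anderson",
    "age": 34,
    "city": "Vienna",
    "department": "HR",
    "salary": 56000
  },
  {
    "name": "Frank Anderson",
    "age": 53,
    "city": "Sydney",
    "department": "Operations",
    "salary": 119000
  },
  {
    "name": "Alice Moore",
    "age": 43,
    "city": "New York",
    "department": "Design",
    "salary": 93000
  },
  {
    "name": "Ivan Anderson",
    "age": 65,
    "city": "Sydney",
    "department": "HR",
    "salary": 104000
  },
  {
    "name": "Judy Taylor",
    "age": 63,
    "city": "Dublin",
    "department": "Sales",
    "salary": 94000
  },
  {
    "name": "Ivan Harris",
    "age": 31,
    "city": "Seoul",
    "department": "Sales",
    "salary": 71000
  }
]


Data: 8 records
Condition: salary > 60000

Checking each record:
  Frank Thomas: 78000 MATCH
  Heidi Harris: 144000 MATCH
  Noah Anderson: 56000
  Frank Anderson: 119000 MATCH
  Alice Moore: 93000 MATCH
  Ivan Anderson: 104000 MATCH
  Judy Taylor: 94000 MATCH
  Ivan Harris: 71000 MATCH

Count: 7

7


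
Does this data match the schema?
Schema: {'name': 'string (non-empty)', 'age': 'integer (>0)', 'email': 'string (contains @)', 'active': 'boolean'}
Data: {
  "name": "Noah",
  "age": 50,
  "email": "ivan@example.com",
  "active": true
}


Validating each field against schema:
  name: OK (non-empty string)
  age: OK (positive integer)
  email: OK (string with @)
  active: OK (boolean)

Result: VALID

VALID


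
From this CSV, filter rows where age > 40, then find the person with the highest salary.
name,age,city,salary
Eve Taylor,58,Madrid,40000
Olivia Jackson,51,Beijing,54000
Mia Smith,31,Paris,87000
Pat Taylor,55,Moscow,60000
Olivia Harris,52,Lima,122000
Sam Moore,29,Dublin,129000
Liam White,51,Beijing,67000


Filter: age > 40
Sort by: salary (descending)

Filtered records (5):
  Olivia Harris, age 52, salary $122000
  Liam White, age 51, salary $67000
  Pat Taylor, age 55, salary $60000
  Olivia Jackson, age 51, salary $54000
  Eve Taylor, age 58, salary $40000

Highest salary: Olivia Harris ($122000)

Olivia Harris


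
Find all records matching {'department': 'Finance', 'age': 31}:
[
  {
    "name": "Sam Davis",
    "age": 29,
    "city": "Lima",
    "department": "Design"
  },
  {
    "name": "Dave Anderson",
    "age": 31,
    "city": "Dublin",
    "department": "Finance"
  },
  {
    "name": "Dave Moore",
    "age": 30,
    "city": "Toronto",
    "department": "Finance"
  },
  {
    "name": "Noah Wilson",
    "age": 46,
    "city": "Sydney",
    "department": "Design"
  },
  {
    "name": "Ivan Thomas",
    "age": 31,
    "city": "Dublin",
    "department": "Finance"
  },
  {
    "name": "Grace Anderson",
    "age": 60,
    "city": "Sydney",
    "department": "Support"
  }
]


Search criteria: {'department': 'Finance', 'age': 31}

Checking 6 records:
  Sam Davis: {department: Design, age: 29}
  Dave Anderson: {department: Finance, age: 31} <-- MATCH
  Dave Moore: {department: Finance, age: 30}
  Noah Wilson: {department: Design, age: 46}
  Ivan Thomas: {department: Finance, age: 31} <-- MATCH
  Grace Anderson: {department: Support, age: 60}

Matches: ["Dave Anderson", "Ivan Thomas"]

["Dave Anderson", "Ivan Thomas"]


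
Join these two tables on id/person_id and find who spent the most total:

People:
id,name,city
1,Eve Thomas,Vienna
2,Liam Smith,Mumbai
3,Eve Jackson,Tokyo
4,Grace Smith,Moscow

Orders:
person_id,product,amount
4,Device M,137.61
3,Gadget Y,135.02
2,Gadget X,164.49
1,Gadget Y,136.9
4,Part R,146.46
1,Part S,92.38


Join on: people.id = orders.person_id

Joined rows:
  Grace Smith (Moscow) bought Device M for $137.61
  Eve Jackson (Tokyo) bought Gadget Y for $135.02
  Liam Smith (Mumbai) bought Gadget X for $164.49
  Eve Thomas (Vienna) bought Gadget Y for $136.9
  Grace Smith (Moscow) bought Part R for $146.46
  Eve Thomas (Vienna) bought Part S for $92.38

Total per person:
  Grace Smith: $284.07
  Eve Thomas: $229.28
  Liam Smith: $164.49
  Eve Jackson: $135.02

Top spender: Grace Smith ($284.07)

Grace Smith ($284.07)


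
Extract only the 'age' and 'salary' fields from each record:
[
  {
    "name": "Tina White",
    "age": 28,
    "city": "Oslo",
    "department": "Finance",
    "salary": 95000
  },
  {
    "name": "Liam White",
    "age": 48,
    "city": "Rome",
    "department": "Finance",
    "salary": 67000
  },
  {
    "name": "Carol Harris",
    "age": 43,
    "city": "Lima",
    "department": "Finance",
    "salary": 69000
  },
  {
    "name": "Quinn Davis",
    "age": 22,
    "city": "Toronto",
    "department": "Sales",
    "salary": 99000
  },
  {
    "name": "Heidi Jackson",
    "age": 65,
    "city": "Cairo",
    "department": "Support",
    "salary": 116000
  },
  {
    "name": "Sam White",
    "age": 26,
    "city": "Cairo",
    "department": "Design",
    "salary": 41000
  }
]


Original: 6 records with fields: name, age, city, department, salary
Keep: ['age', 'salary']
Drop: ['name', 'city', 'department']
Result: 6 records, 2 fields each

[
  {
    "age": 28,
    "salary": 95000
  },
  {
    "age": 48,
    "salary": 67000
  },
  {
    "age": 43,
    "salary": 69000
  },
  {
    "age": 22,
    "salary": 99000
  },
  {
    "age": 65,
    "salary": 116000
  },
  {
    "age": 26,
    "salary": 41000
  }
]


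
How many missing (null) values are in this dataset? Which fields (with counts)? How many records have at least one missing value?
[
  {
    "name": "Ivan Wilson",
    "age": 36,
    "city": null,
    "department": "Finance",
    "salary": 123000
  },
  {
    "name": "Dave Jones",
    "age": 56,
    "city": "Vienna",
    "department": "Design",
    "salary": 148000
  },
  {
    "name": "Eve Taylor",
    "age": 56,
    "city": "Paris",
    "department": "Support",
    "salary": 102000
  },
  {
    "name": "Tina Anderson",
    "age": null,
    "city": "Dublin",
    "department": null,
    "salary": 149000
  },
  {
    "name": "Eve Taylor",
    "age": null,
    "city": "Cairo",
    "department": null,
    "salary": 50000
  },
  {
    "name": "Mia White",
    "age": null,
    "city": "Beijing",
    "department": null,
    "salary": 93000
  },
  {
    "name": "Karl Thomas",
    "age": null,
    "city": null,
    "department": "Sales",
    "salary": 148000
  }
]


Checking for missing (null) values in 7 records:

  Ivan Wilson: city
  Dave Jones: complete
  Eve Taylor: complete
  Tina Anderson: age, department
  Eve Taylor: age, department
  Mia White: age, department
  Karl Thomas: age, city

Per field:
  name: 0 missing
  age: 4 missing
  city: 2 missing
  department: 3 missing
  salary: 0 missing

Total missing values: 9
Records with any missing: 5

9 missing values (age: 4, city: 2, department: 3); 5 incomplete records


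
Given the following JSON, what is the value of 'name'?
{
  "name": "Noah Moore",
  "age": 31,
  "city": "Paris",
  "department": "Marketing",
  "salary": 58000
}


Looking up field 'name'
Value: Noah Moore

Noah Moore


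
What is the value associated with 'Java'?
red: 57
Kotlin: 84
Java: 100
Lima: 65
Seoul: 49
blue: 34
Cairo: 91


Looking up key 'Java'
Value: 100

100


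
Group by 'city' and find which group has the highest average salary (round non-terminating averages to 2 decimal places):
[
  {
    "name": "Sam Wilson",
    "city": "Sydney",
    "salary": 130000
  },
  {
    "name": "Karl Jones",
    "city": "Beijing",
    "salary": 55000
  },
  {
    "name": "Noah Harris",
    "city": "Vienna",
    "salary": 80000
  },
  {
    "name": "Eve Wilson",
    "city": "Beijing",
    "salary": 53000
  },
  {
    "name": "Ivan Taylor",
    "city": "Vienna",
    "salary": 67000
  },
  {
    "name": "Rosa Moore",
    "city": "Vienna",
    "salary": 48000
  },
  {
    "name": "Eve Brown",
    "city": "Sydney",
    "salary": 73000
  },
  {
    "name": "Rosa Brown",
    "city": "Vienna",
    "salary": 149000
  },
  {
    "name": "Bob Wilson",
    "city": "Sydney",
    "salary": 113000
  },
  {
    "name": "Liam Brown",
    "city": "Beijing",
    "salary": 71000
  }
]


Group by: city

Groups:
  Beijing: 3 people, avg salary = 179000/3 ≈ $59666.67
  Sydney: 3 people, avg salary = 316000/3 ≈ $105333.33
  Vienna: 4 people, avg salary = 344000/4 = $86000

Highest average salary: Sydney (≈$105333.33)

Sydney (≈$105333.33)


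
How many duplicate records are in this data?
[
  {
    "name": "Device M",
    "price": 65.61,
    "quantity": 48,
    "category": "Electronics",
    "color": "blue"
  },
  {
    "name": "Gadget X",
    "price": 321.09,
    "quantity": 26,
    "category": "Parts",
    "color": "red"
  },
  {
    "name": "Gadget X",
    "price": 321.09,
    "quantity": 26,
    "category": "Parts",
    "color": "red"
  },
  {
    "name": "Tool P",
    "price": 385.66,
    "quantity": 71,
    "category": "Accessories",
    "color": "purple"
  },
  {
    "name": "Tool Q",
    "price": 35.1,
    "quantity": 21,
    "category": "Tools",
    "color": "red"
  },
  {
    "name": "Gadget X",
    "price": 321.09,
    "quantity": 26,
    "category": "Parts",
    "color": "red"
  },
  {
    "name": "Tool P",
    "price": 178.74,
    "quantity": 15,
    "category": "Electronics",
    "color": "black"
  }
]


Checking 7 records for duplicates:

  Row 1: Device M ($65.61, qty 48)
  Row 2: Gadget X ($321.09, qty 26)
  Row 3: Gadget X ($321.09, qty 26) <-- DUPLICATE
  Row 4: Tool P ($385.66, qty 71)
  Row 5: Tool Q ($35.1, qty 21)
  Row 6: Gadget X ($321.09, qty 26) <-- DUPLICATE
  Row 7: Tool P ($178.74, qty 15)

Duplicates found: 2
Unique records: 5

2 duplicates, 5 unique


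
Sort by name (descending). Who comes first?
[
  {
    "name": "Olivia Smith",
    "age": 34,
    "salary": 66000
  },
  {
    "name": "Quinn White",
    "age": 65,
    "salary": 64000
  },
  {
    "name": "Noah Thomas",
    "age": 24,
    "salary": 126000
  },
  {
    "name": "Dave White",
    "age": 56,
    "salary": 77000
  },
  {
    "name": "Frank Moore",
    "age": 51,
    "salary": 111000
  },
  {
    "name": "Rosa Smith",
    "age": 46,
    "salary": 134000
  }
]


Sort by: name (descending)

Sorted order:
  1. Rosa Smith (name = Rosa Smith)
  2. Quinn White (name = Quinn White)
  3. Olivia Smith (name = Olivia Smith)
  4. Noah Thomas (name = Noah Thomas)
  5. Frank Moore (name = Frank Moore)
  6. Dave White (name = Dave White)

First: Rosa Smith

Rosa Smith


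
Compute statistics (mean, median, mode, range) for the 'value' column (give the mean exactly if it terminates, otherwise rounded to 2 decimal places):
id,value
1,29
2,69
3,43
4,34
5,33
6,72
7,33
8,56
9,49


Data: [29, 69, 43, 34, 33, 72, 33, 56, 49]
Count: 9
Sum: 418
Mean: 418/9 ≈ 46.44 (rounded to 2 decimal places)
Sorted: [29, 33, 33, 34, 43, 49, 56, 69, 72]
Median: 43.0
Mode: 33 (2 times)
Range: 72 - 29 = 43
Min: 29, Max: 72

mean≈46.44, median=43.0, mode=33, range=43


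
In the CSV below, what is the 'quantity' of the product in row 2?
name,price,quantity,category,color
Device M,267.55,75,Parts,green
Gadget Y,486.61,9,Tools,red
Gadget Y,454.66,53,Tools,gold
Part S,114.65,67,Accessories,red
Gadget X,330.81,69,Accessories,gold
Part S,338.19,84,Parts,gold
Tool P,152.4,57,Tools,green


Query: Row 2 ('Gadget Y'), column 'quantity'
Value: 9

9


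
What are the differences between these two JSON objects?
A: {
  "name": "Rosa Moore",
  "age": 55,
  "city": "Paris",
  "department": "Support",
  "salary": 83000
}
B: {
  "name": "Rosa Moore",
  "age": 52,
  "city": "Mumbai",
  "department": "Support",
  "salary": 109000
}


Comparing each field (in key order):
  name: same
  age: DIFFERENT
  city: DIFFERENT
  department: same
  salary: DIFFERENT
Differences:
  age: 55 -> 52
  city: Paris -> Mumbai
  salary: 83000 -> 109000

3 field(s) changed

3 changes: age, city, salary


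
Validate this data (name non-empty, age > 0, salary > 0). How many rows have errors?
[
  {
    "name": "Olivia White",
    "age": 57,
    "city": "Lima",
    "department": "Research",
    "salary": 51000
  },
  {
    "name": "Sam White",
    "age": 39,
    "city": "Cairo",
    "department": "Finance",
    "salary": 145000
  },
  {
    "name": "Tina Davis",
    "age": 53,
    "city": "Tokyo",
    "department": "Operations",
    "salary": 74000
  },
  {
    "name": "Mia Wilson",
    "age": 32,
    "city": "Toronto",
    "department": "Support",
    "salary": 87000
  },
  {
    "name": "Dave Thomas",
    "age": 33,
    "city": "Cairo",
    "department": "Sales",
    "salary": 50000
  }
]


Validating 5 records:
Rules: name non-empty, age > 0, salary > 0

  Row 1 (Olivia White): OK
  Row 2 (Sam White): OK
  Row 3 (Tina Davis): OK
  Row 4 (Mia Wilson): OK
  Row 5 (Dave Thomas): OK

Total errors: 0

0 errors


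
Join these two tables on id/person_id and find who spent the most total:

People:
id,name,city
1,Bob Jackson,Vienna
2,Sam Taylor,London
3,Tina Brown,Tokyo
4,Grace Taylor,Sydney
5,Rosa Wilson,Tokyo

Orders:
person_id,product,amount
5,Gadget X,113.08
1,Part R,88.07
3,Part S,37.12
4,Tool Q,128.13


Join on: people.id = orders.person_id

Joined rows:
  Rosa Wilson (Tokyo) bought Gadget X for $113.08
  Bob Jackson (Vienna) bought Part R for $88.07
  Tina Brown (Tokyo) bought Part S for $37.12
  Grace Taylor (Sydney) bought Tool Q for $128.13

Total per person:
  Grace Taylor: $128.13
  Rosa Wilson: $113.08
  Bob Jackson: $88.07
  Tina Brown: $37.12

Top spender: Grace Taylor ($128.13)

Grace Taylor ($128.13)


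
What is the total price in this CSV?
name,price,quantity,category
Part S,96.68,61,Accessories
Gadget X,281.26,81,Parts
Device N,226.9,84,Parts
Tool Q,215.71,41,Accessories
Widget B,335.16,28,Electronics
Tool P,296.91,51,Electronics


Computing total price:
Values: [96.68, 281.26, 226.9, 215.71, 335.16, 296.91]
Sum = 1452.62

1452.62


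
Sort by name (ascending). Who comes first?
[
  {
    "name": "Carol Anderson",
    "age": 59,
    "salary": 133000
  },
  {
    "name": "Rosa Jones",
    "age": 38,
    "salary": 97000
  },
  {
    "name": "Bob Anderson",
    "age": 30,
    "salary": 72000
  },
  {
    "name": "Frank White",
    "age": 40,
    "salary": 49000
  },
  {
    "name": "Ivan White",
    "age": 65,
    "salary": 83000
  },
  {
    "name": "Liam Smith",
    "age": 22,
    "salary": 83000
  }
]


Sort by: name (ascending)

Sorted order:
  1. Bob Anderson (name = Bob Anderson)
  2. Carol Anderson (name = Carol Anderson)
  3. Frank White (name = Frank White)
  4. Ivan White (name = Ivan White)
  5. Liam Smith (name = Liam Smith)
  6. Rosa Jones (name = Rosa Jones)

First: Bob Anderson

Bob Anderson


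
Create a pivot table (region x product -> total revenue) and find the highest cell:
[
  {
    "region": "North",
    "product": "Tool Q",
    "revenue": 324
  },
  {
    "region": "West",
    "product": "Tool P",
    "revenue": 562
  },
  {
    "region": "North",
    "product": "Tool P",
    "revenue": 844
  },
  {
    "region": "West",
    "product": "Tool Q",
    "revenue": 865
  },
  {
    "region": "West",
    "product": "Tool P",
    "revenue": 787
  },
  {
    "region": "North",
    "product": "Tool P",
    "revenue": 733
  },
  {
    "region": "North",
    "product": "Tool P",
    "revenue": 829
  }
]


Pivot: region (rows) x product (columns) -> total revenue

     Tool P        Tool Q      
North         2406           324  
West          1349           865  

Highest: North / Tool P = $2406

North / Tool P = $2406


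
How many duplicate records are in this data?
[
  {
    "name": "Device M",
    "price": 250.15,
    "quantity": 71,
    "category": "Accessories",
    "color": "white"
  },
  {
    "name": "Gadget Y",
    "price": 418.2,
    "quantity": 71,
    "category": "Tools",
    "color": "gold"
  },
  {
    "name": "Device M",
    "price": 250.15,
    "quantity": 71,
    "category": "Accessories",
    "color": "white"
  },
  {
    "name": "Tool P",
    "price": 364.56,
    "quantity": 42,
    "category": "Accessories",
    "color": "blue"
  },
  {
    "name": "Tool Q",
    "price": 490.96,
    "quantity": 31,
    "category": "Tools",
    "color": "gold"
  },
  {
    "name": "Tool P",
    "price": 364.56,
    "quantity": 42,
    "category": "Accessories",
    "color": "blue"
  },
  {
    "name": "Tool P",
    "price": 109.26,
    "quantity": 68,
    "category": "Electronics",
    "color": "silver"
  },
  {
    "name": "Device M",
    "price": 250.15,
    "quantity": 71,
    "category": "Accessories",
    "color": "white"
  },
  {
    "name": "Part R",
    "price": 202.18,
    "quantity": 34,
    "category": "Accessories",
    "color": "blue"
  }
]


Checking 9 records for duplicates:

  Row 1: Device M ($250.15, qty 71)
  Row 2: Gadget Y ($418.2, qty 71)
  Row 3: Device M ($250.15, qty 71) <-- DUPLICATE
  Row 4: Tool P ($364.56, qty 42)
  Row 5: Tool Q ($490.96, qty 31)
  Row 6: Tool P ($364.56, qty 42) <-- DUPLICATE
  Row 7: Tool P ($109.26, qty 68)
  Row 8: Device M ($250.15, qty 71) <-- DUPLICATE
  Row 9: Part R ($202.18, qty 34)

Duplicates found: 3
Unique records: 6

3 duplicates, 6 unique


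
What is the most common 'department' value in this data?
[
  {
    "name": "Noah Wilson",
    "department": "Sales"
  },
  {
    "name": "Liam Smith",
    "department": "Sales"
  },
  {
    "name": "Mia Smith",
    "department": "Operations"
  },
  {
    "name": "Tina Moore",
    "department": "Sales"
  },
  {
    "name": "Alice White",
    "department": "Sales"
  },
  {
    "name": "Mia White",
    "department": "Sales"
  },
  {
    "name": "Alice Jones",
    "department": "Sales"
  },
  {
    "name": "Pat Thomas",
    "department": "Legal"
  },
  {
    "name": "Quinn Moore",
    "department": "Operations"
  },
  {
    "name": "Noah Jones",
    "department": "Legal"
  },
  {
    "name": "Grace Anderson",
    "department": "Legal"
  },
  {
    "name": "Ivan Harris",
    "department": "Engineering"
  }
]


Counting 'department' values across 12 records:

  Sales: 6 ######
  Legal: 3 ###
  Operations: 2 ##
  Engineering: 1 #

Most common: Sales (6 times)

Sales (6 times)


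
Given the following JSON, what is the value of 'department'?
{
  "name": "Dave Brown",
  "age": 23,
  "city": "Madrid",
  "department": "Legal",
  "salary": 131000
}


Looking up field 'department'
Value: Legal

Legal


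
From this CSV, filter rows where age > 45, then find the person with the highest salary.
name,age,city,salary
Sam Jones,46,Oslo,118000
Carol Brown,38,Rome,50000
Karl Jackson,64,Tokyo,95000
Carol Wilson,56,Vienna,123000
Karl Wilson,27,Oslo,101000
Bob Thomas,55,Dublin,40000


Filter: age > 45
Sort by: salary (descending)

Filtered records (4):
  Carol Wilson, age 56, salary $123000
  Sam Jones, age 46, salary $118000
  Karl Jackson, age 64, salary $95000
  Bob Thomas, age 55, salary $40000

Highest salary: Carol Wilson ($123000)

Carol Wilson


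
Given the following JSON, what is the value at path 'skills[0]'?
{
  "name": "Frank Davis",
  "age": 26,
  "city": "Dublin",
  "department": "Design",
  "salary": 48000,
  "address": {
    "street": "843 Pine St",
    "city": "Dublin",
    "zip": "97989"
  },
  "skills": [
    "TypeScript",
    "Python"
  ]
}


Query: skills[0]
Path: skills -> first element
Value: TypeScript

TypeScript


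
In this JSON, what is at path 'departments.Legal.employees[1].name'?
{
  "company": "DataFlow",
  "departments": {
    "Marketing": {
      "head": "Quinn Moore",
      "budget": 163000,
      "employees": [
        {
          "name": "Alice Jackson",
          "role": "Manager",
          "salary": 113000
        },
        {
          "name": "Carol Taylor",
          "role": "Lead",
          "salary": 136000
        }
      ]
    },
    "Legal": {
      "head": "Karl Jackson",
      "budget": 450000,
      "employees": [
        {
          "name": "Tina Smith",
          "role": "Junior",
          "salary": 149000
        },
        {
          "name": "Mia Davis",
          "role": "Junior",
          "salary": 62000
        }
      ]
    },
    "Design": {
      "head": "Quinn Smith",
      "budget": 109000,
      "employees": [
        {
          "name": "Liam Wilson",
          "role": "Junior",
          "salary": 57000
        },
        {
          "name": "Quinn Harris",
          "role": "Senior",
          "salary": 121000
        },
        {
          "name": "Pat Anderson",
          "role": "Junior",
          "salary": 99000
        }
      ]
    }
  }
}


Path: departments.Legal.employees[1].name

Navigate:
  -> departments
  -> Legal
  -> employees[1].name = 'Mia Davis'

Mia Davis


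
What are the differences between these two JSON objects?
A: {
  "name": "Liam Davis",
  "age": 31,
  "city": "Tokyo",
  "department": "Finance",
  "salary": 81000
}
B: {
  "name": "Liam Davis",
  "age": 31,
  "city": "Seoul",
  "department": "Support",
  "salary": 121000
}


Comparing each field (in key order):
  name: same
  age: same
  city: DIFFERENT
  department: DIFFERENT
  salary: DIFFERENT
Differences:
  city: Tokyo -> Seoul
  department: Finance -> Support
  salary: 81000 -> 121000

3 field(s) changed

3 changes: city, department, salary


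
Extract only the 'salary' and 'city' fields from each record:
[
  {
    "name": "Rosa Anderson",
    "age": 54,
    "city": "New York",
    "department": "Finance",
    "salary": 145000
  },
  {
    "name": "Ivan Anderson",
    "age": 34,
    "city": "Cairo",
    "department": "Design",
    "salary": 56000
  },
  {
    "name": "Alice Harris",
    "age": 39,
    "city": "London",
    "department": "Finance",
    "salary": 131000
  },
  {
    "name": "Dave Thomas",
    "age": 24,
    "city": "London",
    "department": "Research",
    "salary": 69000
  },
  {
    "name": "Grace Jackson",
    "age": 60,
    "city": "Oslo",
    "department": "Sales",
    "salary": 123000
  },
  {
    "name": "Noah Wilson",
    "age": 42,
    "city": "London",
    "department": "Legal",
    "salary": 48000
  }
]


Original: 6 records with fields: name, age, city, department, salary
Keep: ['salary', 'city']
Drop: ['name', 'age', 'department']
Result: 6 records, 2 fields each

[
  {
    "salary": 145000,
    "city": "New York"
  },
  {
    "salary": 56000,
    "city": "Cairo"
  },
  {
    "salary": 131000,
    "city": "London"
  },
  {
    "salary": 69000,
    "city": "London"
  },
  {
    "salary": 123000,
    "city": "Oslo"
  },
  {
    "salary": 48000,
    "city": "London"
  }
]


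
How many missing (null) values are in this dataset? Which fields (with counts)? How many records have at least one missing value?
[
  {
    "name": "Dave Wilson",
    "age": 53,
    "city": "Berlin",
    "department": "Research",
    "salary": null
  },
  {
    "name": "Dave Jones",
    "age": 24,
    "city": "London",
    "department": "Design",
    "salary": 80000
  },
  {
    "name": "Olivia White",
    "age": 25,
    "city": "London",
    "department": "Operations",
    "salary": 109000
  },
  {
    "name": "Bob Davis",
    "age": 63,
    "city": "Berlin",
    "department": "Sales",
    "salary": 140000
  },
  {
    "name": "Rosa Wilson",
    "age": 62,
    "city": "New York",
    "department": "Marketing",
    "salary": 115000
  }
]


Checking for missing (null) values in 5 records:

  Dave Wilson: salary
  Dave Jones: complete
  Olivia White: complete
  Bob Davis: complete
  Rosa Wilson: complete

Per field:
  name: 0 missing
  age: 0 missing
  city: 0 missing
  department: 0 missing
  salary: 1 missing

Total missing values: 1
Records with any missing: 1

1 missing values (salary: 1); 1 incomplete records


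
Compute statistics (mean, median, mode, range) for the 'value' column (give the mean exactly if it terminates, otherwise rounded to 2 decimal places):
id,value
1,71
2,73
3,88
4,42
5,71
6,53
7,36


Data: [71, 73, 88, 42, 71, 53, 36]
Count: 7
Sum: 434
Mean: 434/7 = 62
Sorted: [36, 42, 53, 71, 71, 73, 88]
Median: 71.0
Mode: 71 (2 times)
Range: 88 - 36 = 52
Min: 36, Max: 88

mean=62, median=71.0, mode=71, range=52


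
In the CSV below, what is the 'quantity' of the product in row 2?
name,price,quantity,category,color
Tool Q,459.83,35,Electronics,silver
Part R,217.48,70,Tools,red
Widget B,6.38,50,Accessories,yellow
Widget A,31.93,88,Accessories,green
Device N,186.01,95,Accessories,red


Query: Row 2 ('Part R'), column 'quantity'
Value: 70

70


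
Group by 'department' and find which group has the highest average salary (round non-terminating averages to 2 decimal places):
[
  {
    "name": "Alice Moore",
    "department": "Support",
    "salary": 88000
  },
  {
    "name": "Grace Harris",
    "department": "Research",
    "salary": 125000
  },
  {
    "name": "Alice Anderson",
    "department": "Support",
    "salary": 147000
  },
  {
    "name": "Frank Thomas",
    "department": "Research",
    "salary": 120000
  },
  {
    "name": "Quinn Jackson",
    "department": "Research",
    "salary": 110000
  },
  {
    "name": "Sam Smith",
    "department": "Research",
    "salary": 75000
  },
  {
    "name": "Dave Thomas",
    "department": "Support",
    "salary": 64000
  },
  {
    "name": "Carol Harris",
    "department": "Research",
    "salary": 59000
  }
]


Group by: department

Groups:
  Research: 5 people, avg salary = 489000/5 = $97800
  Support: 3 people, avg salary = 299000/3 ≈ $99666.67

Highest average salary: Support (≈$99666.67)

Support (≈$99666.67)


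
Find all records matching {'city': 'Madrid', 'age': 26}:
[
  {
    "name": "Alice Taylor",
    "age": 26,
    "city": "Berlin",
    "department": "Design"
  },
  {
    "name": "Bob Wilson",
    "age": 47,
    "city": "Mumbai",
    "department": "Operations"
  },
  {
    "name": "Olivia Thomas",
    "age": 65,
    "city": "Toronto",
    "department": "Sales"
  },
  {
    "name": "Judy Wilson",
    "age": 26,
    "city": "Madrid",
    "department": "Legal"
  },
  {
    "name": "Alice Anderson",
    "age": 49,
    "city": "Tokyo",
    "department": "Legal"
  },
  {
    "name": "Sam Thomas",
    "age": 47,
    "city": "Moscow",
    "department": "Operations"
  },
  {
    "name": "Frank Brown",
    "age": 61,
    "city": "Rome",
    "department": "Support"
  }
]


Search criteria: {'city': 'Madrid', 'age': 26}

Checking 7 records:
  Alice Taylor: {city: Berlin, age: 26}
  Bob Wilson: {city: Mumbai, age: 47}
  Olivia Thomas: {city: Toronto, age: 65}
  Judy Wilson: {city: Madrid, age: 26} <-- MATCH
  Alice Anderson: {city: Tokyo, age: 49}
  Sam Thomas: {city: Moscow, age: 47}
  Frank Brown: {city: Rome, age: 61}

Matches: ["Judy Wilson"]

["Judy Wilson"]


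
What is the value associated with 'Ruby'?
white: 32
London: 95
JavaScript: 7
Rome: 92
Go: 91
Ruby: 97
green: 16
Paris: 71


Looking up key 'Ruby'
Value: 97

97


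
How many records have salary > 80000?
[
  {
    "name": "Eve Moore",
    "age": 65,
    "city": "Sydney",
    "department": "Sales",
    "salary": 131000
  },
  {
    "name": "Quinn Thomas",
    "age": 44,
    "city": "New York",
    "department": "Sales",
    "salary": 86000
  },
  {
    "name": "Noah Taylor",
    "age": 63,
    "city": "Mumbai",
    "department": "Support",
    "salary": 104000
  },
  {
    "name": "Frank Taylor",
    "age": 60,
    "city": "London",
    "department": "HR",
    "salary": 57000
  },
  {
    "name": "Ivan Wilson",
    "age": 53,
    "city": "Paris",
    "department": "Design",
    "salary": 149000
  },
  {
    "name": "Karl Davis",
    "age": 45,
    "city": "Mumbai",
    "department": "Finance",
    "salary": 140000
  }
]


Data: 6 records
Condition: salary > 80000

Checking each record:
  Eve Moore: 131000 MATCH
  Quinn Thomas: 86000 MATCH
  Noah Taylor: 104000 MATCH
  Frank Taylor: 57000
  Ivan Wilson: 149000 MATCH
  Karl Davis: 140000 MATCH

Count: 5

5


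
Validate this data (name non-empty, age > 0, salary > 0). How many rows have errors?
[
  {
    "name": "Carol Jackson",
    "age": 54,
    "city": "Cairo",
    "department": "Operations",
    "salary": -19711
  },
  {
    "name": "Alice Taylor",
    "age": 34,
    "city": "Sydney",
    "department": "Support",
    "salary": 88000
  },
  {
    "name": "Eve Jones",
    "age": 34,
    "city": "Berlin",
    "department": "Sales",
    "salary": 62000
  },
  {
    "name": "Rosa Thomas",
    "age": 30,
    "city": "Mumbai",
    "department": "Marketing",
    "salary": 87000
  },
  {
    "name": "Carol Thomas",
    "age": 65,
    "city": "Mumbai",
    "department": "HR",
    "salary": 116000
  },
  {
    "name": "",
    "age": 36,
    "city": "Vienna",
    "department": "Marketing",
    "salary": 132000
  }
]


Validating 6 records:
Rules: name non-empty, age > 0, salary > 0

  Row 1 (Carol Jackson): negative salary: -19711
  Row 2 (Alice Taylor): OK
  Row 3 (Eve Jones): OK
  Row 4 (Rosa Thomas): OK
  Row 5 (Carol Thomas): OK
  Row 6 (???): empty name

Total errors: 2

2 errors


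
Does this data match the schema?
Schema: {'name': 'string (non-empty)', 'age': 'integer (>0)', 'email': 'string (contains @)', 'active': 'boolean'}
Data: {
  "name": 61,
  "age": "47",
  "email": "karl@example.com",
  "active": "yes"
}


Validating each field against schema:
  name: FAIL (61 is not a string)
  age: FAIL ("47" is not an integer)
  email: OK (string with @)
  active: FAIL ("yes" is not a boolean)

Result: INVALID (3 errors: name, age, active)

INVALID (3 errors: name, age, active)
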